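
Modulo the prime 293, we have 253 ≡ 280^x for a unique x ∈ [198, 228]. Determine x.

202

Compute 280^198 mod 293 = 209, then multiply by 280 repeatedly:
  280^198=209  280^199=213  280^200=161  280^201=251  280^202=253
Found 253 at exponent 202.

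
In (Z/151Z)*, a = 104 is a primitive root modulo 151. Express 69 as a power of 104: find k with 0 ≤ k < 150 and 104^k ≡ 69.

146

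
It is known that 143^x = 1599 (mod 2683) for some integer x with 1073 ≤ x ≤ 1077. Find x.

Compute 143^1073 mod 2683 = 1871, then multiply by 143 repeatedly:
  143^1073=1871  143^1074=1936  143^1075=499  143^1076=1599
Found 1599 at exponent 1076.

1076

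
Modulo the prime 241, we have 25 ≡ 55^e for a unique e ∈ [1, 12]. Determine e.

Compute 55^1 mod 241 = 55, then multiply by 55 repeatedly:
  55^1=55  55^2=133  55^3=85  55^4=96  55^5=219
  55^6=236  55^7=207  55^8=58  55^9=57  55^10=2
  55^11=110  55^12=25
Found 25 at exponent 12.

12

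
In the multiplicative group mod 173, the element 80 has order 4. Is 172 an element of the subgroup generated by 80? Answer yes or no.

yes

172 ∈ ⟨80⟩ iff 172^4 ≡ 1 (mod 173), since |⟨80⟩| = 4.
172^4 mod 173 = 1.
Since 1 = 1, 172 lies in the subgroup.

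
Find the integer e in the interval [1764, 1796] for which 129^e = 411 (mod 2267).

Compute 129^1764 mod 2267 = 465, then multiply by 129 repeatedly:
  129^1764=465  129^1765=1043  129^1766=794  129^1767=411
Found 411 at exponent 1767.

1767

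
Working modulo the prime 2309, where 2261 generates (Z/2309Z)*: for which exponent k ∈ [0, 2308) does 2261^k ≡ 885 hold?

Baby-step giant-step with m = ceil(sqrt(2308)) = 49.
Baby table (2261^j mod 2309 for j=0..48):
  0:1  1:2261  2:2304  3:240  4:25  5:1109  6:2184  7:1382
  8:625  9:17  10:1493  11:2224  12:1771  13:425  14:381  15:184
  16:404  17:1389  18:289  19:2291  20:864  21:90  22:298  23:1859
  24:819  25:2250  26:523  27:295  28:2003  29:834  30:1530  31:448
  32:1586  33:69  34:1306  35:1964  36:397  37:1725  38:324  39:611
  40:689  41:1563  42:1173  43:1421  44:1062  45:2131  46:1617  47:890
  48:1151
Giant step factor: 2261^(-49) ≡ 591 (mod 2309).
Scan 885·591^i mod 2309 for i = 0, 1, …:
  i=0: 885   i=1: 1201   i=2: 928   i=3: 1215
  i=4: 2275   i=5: 687   i=6: 1942   i=7: 149
  i=8: 317   i=9: 318     …   i=16: 1572
  i=17: 834
Match at i=17, j=29: k = 17·49 + 29 = 862.

862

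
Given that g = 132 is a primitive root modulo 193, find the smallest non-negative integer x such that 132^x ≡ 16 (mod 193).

56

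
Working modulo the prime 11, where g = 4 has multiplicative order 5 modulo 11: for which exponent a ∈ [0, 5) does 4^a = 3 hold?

4

Successive powers of 4 modulo 11:
  4^0=1  4^1=4  4^2=5  4^3=9  4^4=3
So 4^4 ≡ 3 (mod 11), giving a = 4.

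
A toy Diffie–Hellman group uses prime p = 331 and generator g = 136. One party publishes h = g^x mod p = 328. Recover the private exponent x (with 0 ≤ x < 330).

Baby-step giant-step with m = ceil(sqrt(330)) = 19.
Baby table (136^j mod 331 for j=0..18):
  0:1  1:136  2:291  3:187  4:276  5:133  6:214  7:307
  8:46  9:298  10:146  11:327  12:118  13:160  14:245  15:220
  16:130  17:137  18:96
Giant step factor: 136^(-19) ≡ 322 (mod 331).
Scan 328·322^i mod 331 for i = 0, 1, …:
  i=0: 328   i=1: 27   i=2: 88   i=3: 201
  i=4: 177   i=5: 62   i=6: 104   i=7: 57
  i=8: 149   i=9: 314   i=10: 153   i=11: 278
  i=12: 146
Match at i=12, j=10: x = 12·19 + 10 = 238.

238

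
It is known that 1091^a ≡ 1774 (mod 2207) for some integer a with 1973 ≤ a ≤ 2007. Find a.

Compute 1091^1973 mod 2207 = 120, then multiply by 1091 repeatedly:
  1091^1973=120  1091^1974=707  1091^1975=1094  1091^1976=1774
Found 1774 at exponent 1976.

1976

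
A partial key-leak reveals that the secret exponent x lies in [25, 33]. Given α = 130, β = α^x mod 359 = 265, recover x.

29

Compute 130^25 mod 359 = 122, then multiply by 130 repeatedly:
  130^25=122  130^26=64  130^27=63  130^28=292  130^29=265
Found 265 at exponent 29.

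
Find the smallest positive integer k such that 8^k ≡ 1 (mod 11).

10

The order of 8 must divide p − 1 = 10 = 2 · 5.
Divisors: 1, 2, 5, 10.
Check each in increasing order: 8^1 ≡ 8;  8^2 ≡ 9;  8^5 ≡ 10;  8^10 ≡ 1.
Smallest exponent giving 1 is 10.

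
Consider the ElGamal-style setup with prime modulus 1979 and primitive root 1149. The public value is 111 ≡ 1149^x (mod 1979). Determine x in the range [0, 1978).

139

Baby-step giant-step with m = ceil(sqrt(1978)) = 45.
Baby table (1149^j mod 1979 for j=0..44):
  0:1  1:1149  2:208  3:1512  4:1705  5:1814  6:399  7:1302
  8:1853  9:1672  10:1498  11:1451  12:881  13:1000  14:1180  15:205
  16:44  17:1081  18:1236  19:1221  20:1797  21:656  22:1724  23:1876
  24:393  25:345  26:605  27:516  28:1163  29:462  30:466  31:1104
  32:1936  33:68  34:951  35:291  36:1887  37:1158  38:654  39:1405
  40:1460  41:1327  42:893  43:935  44:1697
Giant step factor: 1149^(-45) ≡ 1041 (mod 1979).
Scan 111·1041^i mod 1979 for i = 0, 1, …:
  i=0: 111   i=1: 769   i=2: 1013   i=3: 1705
Match at i=3, j=4: x = 3·45 + 4 = 139.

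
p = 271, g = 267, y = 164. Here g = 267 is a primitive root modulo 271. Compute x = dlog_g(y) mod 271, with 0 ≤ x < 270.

184

Baby-step giant-step with m = ceil(sqrt(270)) = 17.
Baby table (267^j mod 271 for j=0..16):
  0:1  1:267  2:16  3:207  4:256  5:60  6:31  7:147
  8:225  9:184  10:77  11:234  12:148  13:221  14:200  15:13
  16:219
Giant step factor: 267^(-17) ≡ 43 (mod 271).
Scan 164·43^i mod 271 for i = 0, 1, …:
  i=0: 164   i=1: 6   i=2: 258   i=3: 254
  i=4: 82   i=5: 3   i=6: 129   i=7: 127
  i=8: 41   i=9: 137   i=10: 200
Match at i=10, j=14: x = 10·17 + 14 = 184.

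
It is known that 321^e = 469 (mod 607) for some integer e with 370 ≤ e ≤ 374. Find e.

Compute 321^370 mod 607 = 87, then multiply by 321 repeatedly:
  321^370=87  321^371=5  321^372=391  321^373=469
Found 469 at exponent 373.

373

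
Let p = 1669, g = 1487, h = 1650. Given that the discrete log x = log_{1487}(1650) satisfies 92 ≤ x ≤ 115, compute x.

Compute 1487^92 mod 1669 = 732, then multiply by 1487 repeatedly:
  1487^92=732  1487^93=296  1487^94=1205  1487^95=998  1487^96=285
  1487^97=1538  1487^98=476  1487^99=156  1487^100=1650
Found 1650 at exponent 100.

100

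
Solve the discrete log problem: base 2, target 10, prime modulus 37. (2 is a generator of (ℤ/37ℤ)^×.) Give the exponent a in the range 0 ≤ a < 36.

Successive powers of 2 modulo 37:
  2^0=1  2^1=2  2^2=4  2^3=8  2^4=16  2^5=32
  2^6=27  2^7=17  2^8=34  2^9=31  2^10=25  2^11=13
  2^12=26  2^13=15  2^14=30  2^15=23  2^16=9  2^17=18
  2^18=36  2^19=35  2^20=33  2^21=29  2^22=21  2^23=5
  2^24=10
So 2^24 ≡ 10 (mod 37), giving a = 24.

24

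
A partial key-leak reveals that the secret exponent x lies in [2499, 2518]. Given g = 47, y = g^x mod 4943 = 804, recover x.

2506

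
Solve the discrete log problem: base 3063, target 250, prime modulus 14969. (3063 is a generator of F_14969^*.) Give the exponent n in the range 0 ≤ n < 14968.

7246

Baby-step giant-step with m = ceil(sqrt(14968)) = 123.
Baby table (3063^j mod 14969 for j=0..122):
  0:1  1:3063  2:11375  3:8762  4:13558  5:4148  6:11612  7:1212
  8:44  9:51  10:6523  11:11303  12:12761  13:2884  14:1982  15:8421
  16:1936  17:2244  18:2601  19:3355  20:7631  21:7144  22:12363  23:11268
  24:10339  25:8922  26:9661  27:12899  28:6446  29:14956  30:5088  31:1815
  32:5846  33:3374  34:5952  35:13703  36:14182  37:14397  38:14306  39:5015
  40:2751  41:13735  42:7415  43:4172  44:10279  45:4770  46:766  47:11094
  48:1292  49:5580  50:11911  51:3940  52:3206  53:314  54:3766  55:9128
  56:11941  57:6016  58:169  59:8701  60:6343  61:13816  62:1045  63:12438
  64:1489  65:10231  66:7436  67:8619  68:9650  69:9144  70:1073  71:8388
  72:5640  73:1094  74:12835  75:5011  76:5468  77:13142  78:2305  79:9816
  80:8656  81:3229  82:10887  83:10918  84:1088  85:9426  86:11606  87:12772
  88:6639  89:7355  90:20  91:1384  92:2965  93:10581  94:1718  95:8115
  96:7705  97:9271  98:880  99:1020  100:10708  101:1525  102:747  103:12773
  104:9702  105:3761  106:8782  107:14942  108:7113  109:7224  110:2930  111:8159
  112:7756  113:825  114:12183  115:13781  116:13592  117:3507  118:9168  119:14709
  120:11946  121:6362  122:12137
Giant step factor: 3063^(-123) ≡ 12589 (mod 14969).
Scan 250·12589^i mod 14969 for i = 0, 1, …:
  i=0: 250   i=1: 3760   i=2: 2662   i=3: 11296
  i=4: 14813   i=5: 12024   i=6: 3608   i=7: 5166
  i=8: 9438   i=9: 6029     …   i=57: 13733
  i=58: 7756
Match at i=58, j=112: n = 58·123 + 112 = 7246.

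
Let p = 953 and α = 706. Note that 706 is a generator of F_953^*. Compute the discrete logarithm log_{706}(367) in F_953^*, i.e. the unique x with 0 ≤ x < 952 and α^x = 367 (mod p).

571

Baby-step giant-step with m = ceil(sqrt(952)) = 31.
Baby table (706^j mod 953 for j=0..30):
  0:1  1:706  2:17  3:566  4:289  5:92  6:148  7:611
  8:610  9:857  10:840  11:274  12:938  13:846  14:698  15:87
  16:430  17:526  18:639  19:365  20:380  21:487  22:742  23:655
  24:225  25:652  26:13  27:601  28:221  29:687  30:898
Giant step factor: 706^(-31) ≡ 251 (mod 953).
Scan 367·251^i mod 953 for i = 0, 1, …:
  i=0: 367   i=1: 629   i=2: 634   i=3: 936
  i=4: 498   i=5: 155   i=6: 785   i=7: 717
  i=8: 803   i=9: 470     …   i=17: 683
  i=18: 846
Match at i=18, j=13: x = 18·31 + 13 = 571.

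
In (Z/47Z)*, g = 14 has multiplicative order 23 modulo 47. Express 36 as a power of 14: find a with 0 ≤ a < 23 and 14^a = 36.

Successive powers of 14 modulo 47:
  14^0=1  14^1=14  14^2=8  14^3=18  14^4=17  14^5=3
  14^6=42  14^7=24  14^8=7  14^9=4  14^10=9  14^11=32
  14^12=25  14^13=21  14^14=12  14^15=27  14^16=2  14^17=28
  14^18=16  14^19=36
So 14^19 ≡ 36 (mod 47), giving a = 19.

19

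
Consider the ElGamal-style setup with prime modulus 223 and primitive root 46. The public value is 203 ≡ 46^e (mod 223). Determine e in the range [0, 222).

Baby-step giant-step with m = ceil(sqrt(222)) = 15.
Baby table (46^j mod 223 for j=0..14):
  0:1  1:46  2:109  3:108  4:62  5:176  6:68  7:6
  8:53  9:208  10:202  11:149  12:164  13:185  14:36
Giant step factor: 46^(-15) ≡ 54 (mod 223).
Scan 203·54^i mod 223 for i = 0, 1, …:
  i=0: 203   i=1: 35   i=2: 106   i=3: 149
Match at i=3, j=11: e = 3·15 + 11 = 56.

56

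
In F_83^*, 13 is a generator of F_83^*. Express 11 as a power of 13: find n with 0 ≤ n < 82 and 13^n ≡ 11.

28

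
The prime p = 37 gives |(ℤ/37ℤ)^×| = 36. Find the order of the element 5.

The order of 5 must divide p − 1 = 36 = 2^2 · 3^2.
Divisors: 1, 2, 3, 4, 6, 9, 12, 18, 36.
Check each in increasing order: 5^1 ≡ 5;  5^2 ≡ 25;  5^3 ≡ 14;  5^4 ≡ 33;  5^6 ≡ 11;  5^9 ≡ 6;  5^12 ≡ 10;  5^18 ≡ 36;  5^36 ≡ 1.
Smallest exponent giving 1 is 36.

36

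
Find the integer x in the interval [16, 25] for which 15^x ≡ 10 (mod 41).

Compute 15^16 mod 41 = 37, then multiply by 15 repeatedly:
  15^16=37  15^17=22  15^18=2  15^19=30  15^20=40
  15^21=26  15^22=21  15^23=28  15^24=10
Found 10 at exponent 24.

24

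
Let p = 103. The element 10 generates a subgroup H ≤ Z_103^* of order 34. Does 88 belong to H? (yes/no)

no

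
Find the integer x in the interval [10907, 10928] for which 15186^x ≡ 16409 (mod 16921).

Compute 15186^10907 mod 16921 = 397, then multiply by 15186 repeatedly:
  15186^10907=397  15186^10908=4966  15186^10909=13700  15186^10910=4505  15186^10911=1327
  15186^10912=15832  15186^10913=11184  15186^10914=4147  15186^10915=13301  15186^10916=3009
  15186^10917=7974  15186^10918=6488  15186^10919=12706  15186^10920=3153  15186^10921=11949
  15186^10922=13631  15186^10923=5773  15186^10924=1077  15186^10925=9636  15186^10926=16409
Found 16409 at exponent 10926.

10926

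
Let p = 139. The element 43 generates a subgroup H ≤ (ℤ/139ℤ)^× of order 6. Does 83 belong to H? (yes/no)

83 ∈ ⟨43⟩ iff 83^6 ≡ 1 (mod 139), since |⟨43⟩| = 6.
83^6 mod 139 = 6.
Since 6 ≠ 1, 83 does not lie in the subgroup.

no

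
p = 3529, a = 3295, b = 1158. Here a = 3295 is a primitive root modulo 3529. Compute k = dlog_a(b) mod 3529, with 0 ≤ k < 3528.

1644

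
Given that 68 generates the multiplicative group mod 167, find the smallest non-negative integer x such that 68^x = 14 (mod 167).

126

Baby-step giant-step with m = ceil(sqrt(166)) = 13.
Baby table (68^j mod 167 for j=0..12):
  0:1  1:68  2:115  3:138  4:32  5:5  6:6  7:74
  8:22  9:160  10:25  11:30  12:36
Giant step factor: 68^(-13) ≡ 41 (mod 167).
Scan 14·41^i mod 167 for i = 0, 1, …:
  i=0: 14   i=1: 73   i=2: 154   i=3: 135
  i=4: 24   i=5: 149   i=6: 97   i=7: 136
  i=8: 65   i=9: 160
Match at i=9, j=9: x = 9·13 + 9 = 126.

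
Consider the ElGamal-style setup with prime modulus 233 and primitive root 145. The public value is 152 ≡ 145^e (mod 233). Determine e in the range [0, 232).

216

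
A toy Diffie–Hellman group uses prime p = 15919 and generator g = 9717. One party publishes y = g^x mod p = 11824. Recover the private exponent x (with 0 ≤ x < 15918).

3127

Baby-step giant-step with m = ceil(sqrt(15918)) = 127.
Baby table (9717^j mod 15919 for j=0..126):
  0:1  1:9717  2:4500  3:12926  4:1032  5:14893  6:11571  7:15429
  8:14370  9:7741  10:2022  11:3728  12:9251  13:13293  14:1315  15:10817
  16:11551  17:12117  18:3965  19:3925  20:13220  21:8329  22:697  23:7174
  24:457  25:15187  26:2949  27:1233  28:9973  29:8688  30:2839  31:14855
  32:8462  33:3619  34:752  35:363  36:9172  37:9762  38:11952  39:8479
  40:9618  41:13576  42:13158  43:10797  44:8239  45:1712  46:149  47:15123
  48:1902  49:15694  50:10497  51:6316  52:4827  53:6585  54:7984  55:7241
  56:14736  57:14226  58:9365  59:6701  60:4907  61:3914  62:1847  63:6586
  64:1782  65:11741  66:11743  67:15258  68:8339  69:2353  70:4417  71:2365
  72:9588  73:8608  74:5510  75:5073  76:9117  77:654  78:3237  79:13904
  80:615  81:6330  82:13513  83:5909  84:13839  85:5770  86:372  87:1111
  88:2505  89:934  90:1848  91:384  92:6282  93:8748  94:12775  95:14232
  96:3991  97:1863  98:2868  99:10106  100:11610  101:12336  102:14761  103:2447
  104:10432  105:11471  106:14788  107:10102  108:4580  109:10255  110:10814  111:14238
  112:14536  113:12944  114:829  115:379  116:5454  117:2167  118:11821  119:9072
  120:9121  121:7684  122:5318  123:1932  124:4743  125:2226  126:12040
Giant step factor: 9717^(-127) ≡ 2459 (mod 15919).
Scan 11824·2459^i mod 15919 for i = 0, 1, …:
  i=0: 11824   i=1: 7122   i=2: 2098   i=3: 1226
  i=4: 6043   i=5: 7310   i=6: 2739   i=7: 1464
  i=8: 2282   i=9: 7950     …   i=23: 2265
  i=24: 13904
Match at i=24, j=79: x = 24·127 + 79 = 3127.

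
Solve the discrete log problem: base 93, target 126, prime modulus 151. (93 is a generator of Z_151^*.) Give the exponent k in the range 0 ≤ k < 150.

11

Baby-step giant-step with m = ceil(sqrt(150)) = 13.
Baby table (93^j mod 151 for j=0..12):
  0:1  1:93  2:42  3:131  4:103  5:66  6:98  7:54
  8:39  9:3  10:128  11:126  12:91
Giant step factor: 93^(-13) ≡ 108 (mod 151).
Scan 126·108^i mod 151 for i = 0, 1, …:
  i=0: 126
Match at i=0, j=11: k = 0·13 + 11 = 11.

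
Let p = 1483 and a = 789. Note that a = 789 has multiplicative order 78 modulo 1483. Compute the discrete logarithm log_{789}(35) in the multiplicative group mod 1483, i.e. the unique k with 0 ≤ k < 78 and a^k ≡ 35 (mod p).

Baby-step giant-step with m = ceil(sqrt(78)) = 9.
Baby table (789^j mod 1483 for j=0..8):
  0:1  1:789  2:1144  3:952  4:730  5:566  6:191  7:916
  8:503
Giant step factor: 789^(-9) ≡ 293 (mod 1483).
Scan 35·293^i mod 1483 for i = 0, 1, …:
  i=0: 35   i=1: 1357   i=2: 157   i=3: 28
  i=4: 789
Match at i=4, j=1: k = 4·9 + 1 = 37.

37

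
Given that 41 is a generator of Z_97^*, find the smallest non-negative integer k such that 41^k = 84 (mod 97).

37

Baby-step giant-step with m = ceil(sqrt(96)) = 10.
Baby table (41^j mod 97 for j=0..9):
  0:1  1:41  2:32  3:51  4:54  5:80  6:79  7:38
  8:6  9:52
Giant step factor: 41^(-10) ≡ 48 (mod 97).
Scan 84·48^i mod 97 for i = 0, 1, …:
  i=0: 84   i=1: 55   i=2: 21   i=3: 38
Match at i=3, j=7: k = 3·10 + 7 = 37.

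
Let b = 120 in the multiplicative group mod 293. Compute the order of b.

The order of 120 must divide p − 1 = 292 = 2^2 · 73.
Divisors: 1, 2, 4, 73, 146, 292.
Check each in increasing order: 120^1 ≡ 120;  120^2 ≡ 43;  120^4 ≡ 91;  120^73 ≡ 138;  120^146 ≡ 292;  120^292 ≡ 1.
Smallest exponent giving 1 is 292.

292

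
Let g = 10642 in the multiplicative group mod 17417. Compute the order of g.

The order of 10642 must divide p − 1 = 17416 = 2^3 · 7 · 311.
Divisors: 1, 2, 4, 7, 8, 14, 28, 56, 311, 622, 1244, 2177, 2488, 4354, 8708, 17416.
Check each in increasing order: 10642^1 ≡ 10642;  10642^2 ≡ 6830;  10642^4 ≡ 6174;  10642^7 ≡ 5500;  10642^8 ≡ 9880;  10642^14 ≡ 14088;  10642^28 ≡ 5029;  10642^56 ≡ 1357;  10642^311 ≡ 4416;  10642^622 ≡ 11433;  10642^1244 ≡ 16321;  10642^2177 ≡ 5068;  10642^2488 ≡ 16860;  10642^4354 ≡ 11966;  10642^8708 ≡ 17416;  10642^17416 ≡ 1.
Smallest exponent giving 1 is 17416.

17416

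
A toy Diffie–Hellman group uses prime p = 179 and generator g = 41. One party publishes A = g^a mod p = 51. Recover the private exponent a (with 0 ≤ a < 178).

50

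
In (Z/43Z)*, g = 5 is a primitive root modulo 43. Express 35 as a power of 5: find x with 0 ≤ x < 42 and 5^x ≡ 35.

Baby-step giant-step with m = ceil(sqrt(42)) = 7.
Baby table (5^j mod 43 for j=0..6):
  0:1  1:5  2:25  3:39  4:23  5:29  6:16
Giant step factor: 5^(-7) ≡ 7 (mod 43).
Scan 35·7^i mod 43 for i = 0, 1, …:
  i=0: 35   i=1: 30   i=2: 38   i=3: 8
  i=4: 13   i=5: 5
Match at i=5, j=1: x = 5·7 + 1 = 36.

36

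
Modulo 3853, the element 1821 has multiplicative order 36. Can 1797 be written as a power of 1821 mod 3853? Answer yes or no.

1797 ∈ ⟨1821⟩ iff 1797^36 ≡ 1 (mod 3853), since |⟨1821⟩| = 36.
1797^36 mod 3853 = 1.
Since 1 = 1, 1797 lies in the subgroup.

yes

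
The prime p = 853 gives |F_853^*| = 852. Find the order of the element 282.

The order of 282 must divide p − 1 = 852 = 2^2 · 3 · 71.
Divisors: 1, 2, 3, 4, 6, 12, 71, 142, 213, 284, 426, 852.
Check each in increasing order: 282^1 ≡ 282;  282^2 ≡ 195;  282^3 ≡ 398;  282^4 ≡ 493;  282^6 ≡ 599;  282^12 ≡ 541;  282^71 ≡ 333;  282^142 ≡ 852;  282^213 ≡ 520;  282^284 ≡ 1.
Smallest exponent giving 1 is 284.

284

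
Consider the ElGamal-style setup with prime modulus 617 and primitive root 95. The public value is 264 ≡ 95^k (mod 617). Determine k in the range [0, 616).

Baby-step giant-step with m = ceil(sqrt(616)) = 25.
Baby table (95^j mod 617 for j=0..24):
  0:1  1:95  2:387  3:362  4:455  5:35  6:240  7:588
  8:330  9:500  10:608  11:379  12:219  13:444  14:224  15:302
  16:308  17:261  18:115  19:436  20:81  21:291  22:497  23:323
  24:452
Giant step factor: 95^(-25) ≡ 501 (mod 617).
Scan 264·501^i mod 617 for i = 0, 1, …:
  i=0: 264   i=1: 226   i=2: 315   i=3: 480
  i=4: 467   i=5: 124   i=6: 424   i=7: 176
  i=8: 562   i=9: 210     …   i=13: 77
  i=14: 323
Match at i=14, j=23: k = 14·25 + 23 = 373.

373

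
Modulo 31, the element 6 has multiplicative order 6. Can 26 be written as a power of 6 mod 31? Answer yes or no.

yes

26 ∈ ⟨6⟩ iff 26^6 ≡ 1 (mod 31), since |⟨6⟩| = 6.
26^6 mod 31 = 1.
Since 1 = 1, 26 lies in the subgroup.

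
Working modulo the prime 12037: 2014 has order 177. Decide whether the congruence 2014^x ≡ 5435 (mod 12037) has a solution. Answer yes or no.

yes

5435 ∈ ⟨2014⟩ iff 5435^177 ≡ 1 (mod 12037), since |⟨2014⟩| = 177.
5435^177 mod 12037 = 1.
Since 1 = 1, 5435 lies in the subgroup.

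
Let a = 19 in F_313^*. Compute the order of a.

26

The order of 19 must divide p − 1 = 312 = 2^3 · 3 · 13.
Divisors: 1, 2, 3, 4, 6, 8, 12, 13, 24, 26, 39, 52, 78, 104, 156, 312.
Check each in increasing order: 19^1 ≡ 19;  19^2 ≡ 48;  19^3 ≡ 286;  19^4 ≡ 113;  19^6 ≡ 103;  19^8 ≡ 249;  19^12 ≡ 280;  19^13 ≡ 312;  19^24 ≡ 150;  19^26 ≡ 1.
Smallest exponent giving 1 is 26.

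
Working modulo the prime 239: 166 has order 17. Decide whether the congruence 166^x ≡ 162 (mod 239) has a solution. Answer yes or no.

no

⟨166⟩ has order 17; its elements mod 239 are {1, 6, 22, 36, 40, 51, 67, 71, 75, 101, 128, 132, 163, 166, 187, 211, 216}.
162 is not in this set.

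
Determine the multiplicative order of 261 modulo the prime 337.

The order of 261 must divide p − 1 = 336 = 2^4 · 3 · 7.
Divisors: 1, 2, 3, 4, 6, 7, 8, 12, 14, 16, 21, 24, 28, 42, 48, 56, 84, 112, 168, 336.
Check each in increasing order: 261^1 ≡ 261;  261^2 ≡ 47;  261^3 ≡ 135;  261^4 ≡ 187;  261^6 ≡ 27;  261^7 ≡ 307;  261^8 ≡ 258;  261^12 ≡ 55;  261^14 ≡ 226;  261^16 ≡ 175;  261^21 ≡ 297;  261^24 ≡ 329;  261^28 ≡ 189;  261^42 ≡ 252;  261^48 ≡ 64;  261^56 ≡ 336;  261^84 ≡ 148;  261^112 ≡ 1.
Smallest exponent giving 1 is 112.

112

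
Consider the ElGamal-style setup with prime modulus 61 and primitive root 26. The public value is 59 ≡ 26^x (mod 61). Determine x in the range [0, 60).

11

Baby-step giant-step with m = ceil(sqrt(60)) = 8.
Baby table (26^j mod 61 for j=0..7):
  0:1  1:26  2:5  3:8  4:25  5:40  6:3  7:17
Giant step factor: 26^(-8) ≡ 57 (mod 61).
Scan 59·57^i mod 61 for i = 0, 1, …:
  i=0: 59   i=1: 8
Match at i=1, j=3: x = 1·8 + 3 = 11.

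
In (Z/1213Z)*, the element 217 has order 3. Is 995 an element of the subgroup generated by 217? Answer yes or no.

⟨217⟩ has order 3; its elements mod 1213 are {1, 217, 995}.
995 is in this set.

yes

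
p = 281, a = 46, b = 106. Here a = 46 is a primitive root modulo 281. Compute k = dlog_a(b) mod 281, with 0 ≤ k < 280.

Baby-step giant-step with m = ceil(sqrt(280)) = 17.
Baby table (46^j mod 281 for j=0..16):
  0:1  1:46  2:149  3:110  4:2  5:92  6:17  7:220
  8:4  9:184  10:34  11:159  12:8  13:87  14:68  15:37
  16:16
Giant step factor: 46^(-17) ≡ 21 (mod 281).
Scan 106·21^i mod 281 for i = 0, 1, …:
  i=0: 106   i=1: 259   i=2: 100   i=3: 133
  i=4: 264   i=5: 205   i=6: 90   i=7: 204
  i=8: 69   i=9: 44   i=10: 81   i=11: 15
  i=12: 34
Match at i=12, j=10: k = 12·17 + 10 = 214.

214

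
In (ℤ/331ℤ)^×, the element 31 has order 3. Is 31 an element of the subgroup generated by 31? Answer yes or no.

31 ∈ ⟨31⟩ iff 31^3 ≡ 1 (mod 331), since |⟨31⟩| = 3.
31^3 mod 331 = 1.
Since 1 = 1, 31 lies in the subgroup.

yes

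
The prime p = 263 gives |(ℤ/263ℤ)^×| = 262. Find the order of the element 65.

The order of 65 must divide p − 1 = 262 = 2 · 131.
Divisors: 1, 2, 131, 262.
Check each in increasing order: 65^1 ≡ 65;  65^2 ≡ 17;  65^131 ≡ 262;  65^262 ≡ 1.
Smallest exponent giving 1 is 262.

262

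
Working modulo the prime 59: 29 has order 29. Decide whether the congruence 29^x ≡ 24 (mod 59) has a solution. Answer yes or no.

24 ∈ ⟨29⟩ iff 24^29 ≡ 1 (mod 59), since |⟨29⟩| = 29.
24^29 mod 59 = 58.
Since 58 ≠ 1, 24 does not lie in the subgroup.

no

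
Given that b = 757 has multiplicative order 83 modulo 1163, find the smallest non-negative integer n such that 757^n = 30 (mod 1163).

Baby-step giant-step with m = ceil(sqrt(83)) = 10.
Baby table (757^j mod 1163 for j=0..9):
  0:1  1:757  2:853  3:256  4:734  5:887  6:408  7:661
  8:287  9:941
Giant step factor: 757^(-10) ≡ 1161 (mod 1163).
Scan 30·1161^i mod 1163 for i = 0, 1, …:
  i=0: 30   i=1: 1103   i=2: 120   i=3: 923
  i=4: 480   i=5: 203   i=6: 757
Match at i=6, j=1: n = 6·10 + 1 = 61.

61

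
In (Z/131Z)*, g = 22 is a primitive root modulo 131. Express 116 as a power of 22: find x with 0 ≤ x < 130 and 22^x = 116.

99

Baby-step giant-step with m = ceil(sqrt(130)) = 12.
Baby table (22^j mod 131 for j=0..11):
  0:1  1:22  2:91  3:37  4:28  5:92  6:59  7:119
  8:129  9:87  10:80  11:57
Giant step factor: 22^(-12) ≡ 7 (mod 131).
Scan 116·7^i mod 131 for i = 0, 1, …:
  i=0: 116   i=1: 26   i=2: 51   i=3: 95
  i=4: 10   i=5: 70   i=6: 97   i=7: 24
  i=8: 37
Match at i=8, j=3: x = 8·12 + 3 = 99.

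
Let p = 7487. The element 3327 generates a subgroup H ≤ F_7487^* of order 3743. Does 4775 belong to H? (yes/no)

4775 ∈ ⟨3327⟩ iff 4775^3743 ≡ 1 (mod 7487), since |⟨3327⟩| = 3743.
4775^3743 mod 7487 = 1.
Since 1 = 1, 4775 lies in the subgroup.

yes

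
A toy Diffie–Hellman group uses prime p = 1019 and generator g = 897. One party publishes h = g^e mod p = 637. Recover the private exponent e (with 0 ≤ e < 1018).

647

Baby-step giant-step with m = ceil(sqrt(1018)) = 32.
Baby table (897^j mod 1019 for j=0..31):
  0:1  1:897  2:618  3:10  4:818  5:66  6:100  7:28
  8:660  9:1000  10:280  11:486  12:829  13:762  14:784  15:138
  16:487  17:707  18:361  19:794  20:956  21:553  22:807  23:389
  24:435  25:937  26:833  27:274  28:199  29:178  30:702  31:971
Giant step factor: 897^(-32) ≡ 470 (mod 1019).
Scan 637·470^i mod 1019 for i = 0, 1, …:
  i=0: 637   i=1: 823   i=2: 609   i=3: 910
  i=4: 739   i=5: 870   i=6: 281   i=7: 619
  i=8: 515   i=9: 547     …   i=19: 928
  i=20: 28
Match at i=20, j=7: e = 20·32 + 7 = 647.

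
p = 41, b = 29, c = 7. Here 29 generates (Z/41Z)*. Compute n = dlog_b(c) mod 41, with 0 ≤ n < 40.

Successive powers of 29 modulo 41:
  29^0=1  29^1=29  29^2=21  29^3=35  29^4=31  29^5=38
  29^6=36  29^7=19  29^8=18  29^9=30  29^10=9  29^11=15
  29^12=25  29^13=28  29^14=33  29^15=14  29^16=37  29^17=7
So 29^17 ≡ 7 (mod 41), giving n = 17.

17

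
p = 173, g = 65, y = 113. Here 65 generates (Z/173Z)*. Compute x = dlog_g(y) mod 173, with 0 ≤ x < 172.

6

Successive powers of 65 modulo 173:
  65^0=1  65^1=65  65^2=73  65^3=74  65^4=139  65^5=39
  65^6=113
So 65^6 ≡ 113 (mod 173), giving x = 6.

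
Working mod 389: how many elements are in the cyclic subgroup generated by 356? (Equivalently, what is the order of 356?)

388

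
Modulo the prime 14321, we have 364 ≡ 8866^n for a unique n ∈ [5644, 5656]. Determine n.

5656

Compute 8866^5644 mod 14321 = 7071, then multiply by 8866 repeatedly:
  8866^5644=7071  8866^5645=8469  8866^5646=1151  8866^5647=8214  8866^5648=3039
  8866^5649=5973  8866^5650=11881  8866^5651=5991  8866^5652=13938  8866^5653=12720
  8866^5654=11966  8866^5655=588  8866^5656=364
Found 364 at exponent 5656.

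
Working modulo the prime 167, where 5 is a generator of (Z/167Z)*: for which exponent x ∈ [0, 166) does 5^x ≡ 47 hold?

Baby-step giant-step with m = ceil(sqrt(166)) = 13.
Baby table (5^j mod 167 for j=0..12):
  0:1  1:5  2:25  3:125  4:124  5:119  6:94  7:136
  8:12  9:60  10:133  11:164  12:152
Giant step factor: 5^(-13) ≡ 118 (mod 167).
Scan 47·118^i mod 167 for i = 0, 1, …:
  i=0: 47   i=1: 35   i=2: 122   i=3: 34
  i=4: 4   i=5: 138   i=6: 85   i=7: 10
  i=8: 11   i=9: 129   i=10: 25
Match at i=10, j=2: x = 10·13 + 2 = 132.

132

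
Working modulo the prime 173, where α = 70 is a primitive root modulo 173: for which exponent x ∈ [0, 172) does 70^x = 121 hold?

22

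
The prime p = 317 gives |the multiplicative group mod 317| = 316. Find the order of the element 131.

79

The order of 131 must divide p − 1 = 316 = 2^2 · 79.
Divisors: 1, 2, 4, 79, 158, 316.
Check each in increasing order: 131^1 ≡ 131;  131^2 ≡ 43;  131^4 ≡ 264;  131^79 ≡ 1.
Smallest exponent giving 1 is 79.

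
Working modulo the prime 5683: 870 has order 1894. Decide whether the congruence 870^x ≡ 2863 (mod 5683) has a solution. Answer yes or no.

yes

2863 ∈ ⟨870⟩ iff 2863^1894 ≡ 1 (mod 5683), since |⟨870⟩| = 1894.
2863^1894 mod 5683 = 1.
Since 1 = 1, 2863 lies in the subgroup.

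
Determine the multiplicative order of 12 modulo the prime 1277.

116

The order of 12 must divide p − 1 = 1276 = 2^2 · 11 · 29.
Divisors: 1, 2, 4, 11, 22, 29, 44, 58, 116, 319, 638, 1276.
Check each in increasing order: 12^1 ≡ 12;  12^2 ≡ 144;  12^4 ≡ 304;  12^11 ≡ 890;  12^22 ≡ 360;  12^29 ≡ 113;  12^44 ≡ 623;  12^58 ≡ 1276;  12^116 ≡ 1.
Smallest exponent giving 1 is 116.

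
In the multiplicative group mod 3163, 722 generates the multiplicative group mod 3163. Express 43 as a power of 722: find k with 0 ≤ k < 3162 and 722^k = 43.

Baby-step giant-step with m = ceil(sqrt(3162)) = 57.
Baby table (722^j mod 3163 for j=0..56):
  0:1  1:722  2:2552  3:1678  4:87  5:2717  6:614  7:488
  8:1243  9:2317  10:2810  11:1337  12:599  13:2310  14:919  15:2451
  16:1505  17:1701  18:878  19:1316  20:1252  21:2489  22:474  23:624
  24:1382  25:1459  26:119  27:517  28:40  29:413  30:864  31:697
  32:317  33:1138  34:2419  35:542  36:2275  37:953  38:1695  39:2872
  40:1819  41:673  42:1967  43:3150  44:103  45:1617  46:327  47:2032
  48:2635  49:1507  50:3145  51:2819  52:1509  53:1426  54:1597  55:1702
  56:1600
Giant step factor: 722^(-57) ≡ 2997 (mod 3163).
Scan 43·2997^i mod 3163 for i = 0, 1, …:
  i=0: 43   i=1: 2351   i=2: 1946   i=3: 2753
  i=4: 1637   i=5: 276   i=6: 1629   i=7: 1604
  i=8: 2591   i=9: 62     …   i=16: 106
  i=17: 1382
Match at i=17, j=24: k = 17·57 + 24 = 993.

993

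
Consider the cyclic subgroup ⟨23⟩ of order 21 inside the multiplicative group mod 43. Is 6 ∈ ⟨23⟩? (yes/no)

yes

⟨23⟩ has order 21; its elements mod 43 are {1, 4, 6, 9, 10, 11, 13, 14, 15, 16, 17, 21, 23, 24, 25, 31, 35, 36, 38, 40, 41}.
6 is in this set.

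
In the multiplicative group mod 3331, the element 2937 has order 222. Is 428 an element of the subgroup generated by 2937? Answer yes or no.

yes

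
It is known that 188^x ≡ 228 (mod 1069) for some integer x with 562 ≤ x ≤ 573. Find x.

570

Compute 188^562 mod 1069 = 89, then multiply by 188 repeatedly:
  188^562=89  188^563=697  188^564=618  188^565=732  188^566=784
  188^567=939  188^568=147  188^569=911  188^570=228
Found 228 at exponent 570.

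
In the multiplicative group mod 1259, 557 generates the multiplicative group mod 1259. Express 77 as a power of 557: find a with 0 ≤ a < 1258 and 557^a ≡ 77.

1035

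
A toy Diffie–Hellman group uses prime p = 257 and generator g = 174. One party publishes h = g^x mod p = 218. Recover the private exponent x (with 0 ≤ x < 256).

229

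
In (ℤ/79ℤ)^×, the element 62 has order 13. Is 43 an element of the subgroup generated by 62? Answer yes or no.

no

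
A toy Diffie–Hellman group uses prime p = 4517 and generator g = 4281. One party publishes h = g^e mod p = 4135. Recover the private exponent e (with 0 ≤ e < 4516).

1962

Baby-step giant-step with m = ceil(sqrt(4516)) = 68.
Baby table (4281^j mod 4517 for j=0..67):
  0:1  1:4281  2:1492  3:214  4:3700  5:3098  6:626  7:1325
  8:3490  9:2971  10:3496  11:1555  12:3414  13:2839  14:3029  15:3359
  16:2268  17:2275  18:623  19:2033  20:3531  21:2329  22:1430  23:1295
  24:1536  25:3381  26:1593  27:3480  28:814  29:2127  30:3932  31:2550
  32:3478  33:1286  34:3660  35:3504  36:4184  37:1799  38:34  39:1010
  40:1041  41:2759  42:3841  43:1441  44:3216  45:4397  46:1218  47:1640
  48:1422  49:3183  50:3151  51:1669  52:3612  53:1281  54:323  55:561
  56:3114  57:1367  58:2612  59:2397  60:3450  61:3377  62:2537  63:2029
  64:4475  65:878  66:574  67:46
Giant step factor: 4281^(-68) ≡ 2199 (mod 4517).
Scan 4135·2199^i mod 4517 for i = 0, 1, …:
  i=0: 4135   i=1: 144   i=2: 466   i=3: 3892
  i=4: 3310   i=5: 1803   i=6: 3388   i=7: 1679
  i=8: 1732   i=9: 837     …   i=27: 1854
  i=28: 2612
Match at i=28, j=58: e = 28·68 + 58 = 1962.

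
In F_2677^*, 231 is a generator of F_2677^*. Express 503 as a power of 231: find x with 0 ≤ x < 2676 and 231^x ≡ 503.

2128

Baby-step giant-step with m = ceil(sqrt(2676)) = 52.
Baby table (231^j mod 2677 for j=0..51):
  0:1  1:231  2:2498  3:1483  4:2594  5:2243  6:1472  7:53
  8:1535  9:1221  10:966  11:955  12:1091  13:383  14:132  15:1045
  16:465  17:335  18:2429  19:1606  20:1560  21:1642  22:1845  23:552
  24:1693  25:241  26:2131  27:2370  28:1362  29:1413  30:2486  31:1388
  32:2065  33:509  34:2468  35:2584  36:2610  37:585  38:1285  39:2365
  40:207  41:2308  42:425  43:1803  44:1558  45:1180  46:2203  47:263
  48:1859  49:1109  50:1864  51:2264
Giant step factor: 231^(-52) ≡ 710 (mod 2677).
Scan 503·710^i mod 2677 for i = 0, 1, …:
  i=0: 503   i=1: 1089   i=2: 2214   i=3: 541
  i=4: 1299   i=5: 1402   i=6: 2253   i=7: 1461
  i=8: 1311   i=9: 1891     …   i=39: 2427
  i=40: 1859
Match at i=40, j=48: x = 40·52 + 48 = 2128.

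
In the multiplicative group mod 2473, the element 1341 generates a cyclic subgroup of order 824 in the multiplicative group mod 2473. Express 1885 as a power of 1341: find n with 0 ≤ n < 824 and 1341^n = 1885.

540

Baby-step giant-step with m = ceil(sqrt(824)) = 29.
Baby table (1341^j mod 2473 for j=0..28):
  0:1  1:1341  2:410  3:804  4:2409  5:731  6:963  7:477
  8:1623  9:203  10:193  11:1621  12:2467  13:1846  14:13  15:122
  16:384  17:560  18:1641  19:2084  20:154  21:1255  22:1315  23:166
  24:36  25:1289  26:2395  27:1741  28:169
Giant step factor: 1341^(-29) ≡ 513 (mod 2473).
Scan 1885·513^i mod 2473 for i = 0, 1, …:
  i=0: 1885   i=1: 62   i=2: 2130   i=3: 2097
  i=4: 6   i=5: 605   i=6: 1240   i=7: 559
  i=8: 2372   i=9: 120     …   i=17: 1030
  i=18: 1641
Match at i=18, j=18: n = 18·29 + 18 = 540.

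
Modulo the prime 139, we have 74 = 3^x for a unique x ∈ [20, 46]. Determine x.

39

Compute 3^20 mod 139 = 120, then multiply by 3 repeatedly:
  3^20=120  3^21=82  3^22=107  3^23=43  3^24=129
  3^25=109  3^26=49  3^27=8  3^28=24  3^29=72
  3^30=77  3^31=92  3^32=137  3^33=133  3^34=121
  3^35=85  3^36=116  3^37=70  3^38=71  3^39=74
Found 74 at exponent 39.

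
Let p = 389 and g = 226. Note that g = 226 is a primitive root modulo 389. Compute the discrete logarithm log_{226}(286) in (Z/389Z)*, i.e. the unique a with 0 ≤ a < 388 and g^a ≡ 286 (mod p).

361

Baby-step giant-step with m = ceil(sqrt(388)) = 20.
Baby table (226^j mod 389 for j=0..19):
  0:1  1:226  2:117  3:379  4:74  5:386  6:100  7:38
  8:30  9:167  10:9  11:89  12:275  13:299  14:277  15:362
  16:122  17:342  18:270  19:336
Giant step factor: 226^(-20) ≡ 365 (mod 389).
Scan 286·365^i mod 389 for i = 0, 1, …:
  i=0: 286   i=1: 138   i=2: 189   i=3: 132
  i=4: 333   i=5: 177   i=6: 31   i=7: 34
  i=8: 351   i=9: 134     …   i=17: 23
  i=18: 226
Match at i=18, j=1: a = 18·20 + 1 = 361.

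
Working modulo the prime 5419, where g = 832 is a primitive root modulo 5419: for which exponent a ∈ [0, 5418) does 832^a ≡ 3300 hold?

Baby-step giant-step with m = ceil(sqrt(5418)) = 74.
Baby table (832^j mod 5419 for j=0..73):
  0:1  1:832  2:4011  3:4467  4:4529  5:1923  6:1331  7:1916
  8:926  9:934  10:2171  11:1745  12:4967  13:3266  14:2393  15:2203
  16:1274  17:3263  18:5316  19:1008  20:4130  21:514  22:4966  23:2434
  24:3801  25:3155  26:2164  27:1340  28:3985  29:4511  30:3204  31:4999
  32:2795  33:689  34:4253  35:5308  36:5190  37:4556  38:2711  39:1248
  40:3307  41:3991  42:4084  43:175  44:4706  45:2874  46:1389  47:1401
  48:547  49:5327  50:4741  51:4899  52:880  53:595  54:1911  55:2185
  56:2555  57:1512  58:776  59:771  60:2030  61:3651  62:2992  63:2023
  64:3246  65:2010  66:3268  67:4057  68:4806  69:4789  70:1483  71:3743
  72:3670  73:2543
Giant step factor: 832^(-74) ≡ 3589 (mod 5419).
Scan 3300·3589^i mod 5419 for i = 0, 1, …:
  i=0: 3300   i=1: 3185   i=2: 2294   i=3: 1705
  i=4: 1194   i=5: 4256   i=6: 4042   i=7: 75
  i=8: 3644   i=9: 2269     …   i=20: 3277
  i=21: 1923
Match at i=21, j=5: a = 21·74 + 5 = 1559.

1559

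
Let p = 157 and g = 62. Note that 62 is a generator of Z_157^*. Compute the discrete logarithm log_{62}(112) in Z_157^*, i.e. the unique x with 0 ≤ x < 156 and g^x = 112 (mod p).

45

Baby-step giant-step with m = ceil(sqrt(156)) = 13.
Baby table (62^j mod 157 for j=0..12):
  0:1  1:62  2:76  3:2  4:124  5:152  6:4  7:91
  8:147  9:8  10:25  11:137  12:16
Giant step factor: 62^(-13) ≡ 22 (mod 157).
Scan 112·22^i mod 157 for i = 0, 1, …:
  i=0: 112   i=1: 109   i=2: 43   i=3: 4
Match at i=3, j=6: x = 3·13 + 6 = 45.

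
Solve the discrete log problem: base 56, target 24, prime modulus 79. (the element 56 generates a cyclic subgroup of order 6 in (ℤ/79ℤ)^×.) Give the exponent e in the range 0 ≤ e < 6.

5

Successive powers of 56 modulo 79:
  56^0=1  56^1=56  56^2=55  56^3=78  56^4=23  56^5=24
So 56^5 ≡ 24 (mod 79), giving e = 5.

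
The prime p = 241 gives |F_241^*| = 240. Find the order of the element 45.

120

The order of 45 must divide p − 1 = 240 = 2^4 · 3 · 5.
Divisors: 1, 2, 3, 4, 5, 6, 8, 10, 12, 15, 16, 20, 24, 30, 40, 48, 60, 80, 120, 240.
Check each in increasing order: 45^1 ≡ 45;  45^2 ≡ 97;  45^3 ≡ 27;  45^4 ≡ 10;  45^5 ≡ 209;  45^6 ≡ 6;  45^8 ≡ 100;  45^10 ≡ 60;  45^12 ≡ 36;  45^15 ≡ 8;  45^16 ≡ 119;  45^20 ≡ 226;  45^24 ≡ 91;  45^30 ≡ 64;  45^40 ≡ 225;  45^48 ≡ 87;  45^60 ≡ 240;  45^80 ≡ 15;  45^120 ≡ 1.
Smallest exponent giving 1 is 120.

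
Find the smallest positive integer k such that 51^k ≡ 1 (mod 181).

60

The order of 51 must divide p − 1 = 180 = 2^2 · 3^2 · 5.
Divisors: 1, 2, 3, 4, 5, 6, 9, 10, 12, 15, 18, 20, 30, 36, 45, 60, 90, 180.
Check each in increasing order: 51^1 ≡ 51;  51^2 ≡ 67;  51^3 ≡ 159;  51^4 ≡ 145;  51^5 ≡ 155;  51^6 ≡ 122;  51^9 ≡ 31;  51^10 ≡ 133;  51^12 ≡ 42;  51^15 ≡ 162;  51^18 ≡ 56;  51^20 ≡ 132;  51^30 ≡ 180;  51^36 ≡ 59;  51^45 ≡ 19;  51^60 ≡ 1.
Smallest exponent giving 1 is 60.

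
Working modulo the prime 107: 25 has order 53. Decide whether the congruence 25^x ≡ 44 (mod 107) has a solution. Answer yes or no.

44 ∈ ⟨25⟩ iff 44^53 ≡ 1 (mod 107), since |⟨25⟩| = 53.
44^53 mod 107 = 1.
Since 1 = 1, 44 lies in the subgroup.

yes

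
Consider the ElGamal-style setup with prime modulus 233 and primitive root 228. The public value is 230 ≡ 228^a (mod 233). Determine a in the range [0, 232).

45

Baby-step giant-step with m = ceil(sqrt(232)) = 16.
Baby table (228^j mod 233 for j=0..15):
  0:1  1:228  2:25  3:108  4:159  5:137  6:14  7:163
  8:117  9:114  10:129  11:54  12:196  13:185  14:7  15:198
Giant step factor: 228^(-16) ≡ 4 (mod 233).
Scan 230·4^i mod 233 for i = 0, 1, …:
  i=0: 230   i=1: 221   i=2: 185
Match at i=2, j=13: a = 2·16 + 13 = 45.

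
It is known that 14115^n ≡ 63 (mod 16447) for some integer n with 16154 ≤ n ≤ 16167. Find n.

Compute 14115^16154 mod 16447 = 14872, then multiply by 14115 repeatedly:
  14115^16154=14872  14115^16155=5219  14115^16156=72  14115^16157=13013  14115^16158=14846
  14115^16159=63
Found 63 at exponent 16159.

16159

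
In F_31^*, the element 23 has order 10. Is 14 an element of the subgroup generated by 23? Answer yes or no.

⟨23⟩ has order 10; its elements mod 31 are {1, 2, 4, 8, 15, 16, 23, 27, 29, 30}.
14 is not in this set.

no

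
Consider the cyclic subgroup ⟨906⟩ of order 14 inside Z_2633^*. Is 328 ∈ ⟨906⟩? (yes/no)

⟨906⟩ has order 14; its elements mod 2633 are {1, 269, 660, 906, 1129, 1155, 1270, 1363, 1478, 1504, 1727, 1973, 2364, 2632}.
328 is not in this set.

no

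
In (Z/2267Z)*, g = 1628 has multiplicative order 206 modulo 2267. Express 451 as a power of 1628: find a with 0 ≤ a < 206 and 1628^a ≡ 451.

68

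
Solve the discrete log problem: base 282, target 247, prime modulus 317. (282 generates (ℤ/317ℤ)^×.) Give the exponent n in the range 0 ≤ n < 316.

Baby-step giant-step with m = ceil(sqrt(316)) = 18.
Baby table (282^j mod 317 for j=0..17):
  0:1  1:282  2:274  3:237  4:264  5:270  6:60  7:119
  8:273  9:272  10:307  11:33  12:113  13:166  14:213  15:153
  16:34  17:78
Giant step factor: 282^(-18) ≡ 250 (mod 317).
Scan 247·250^i mod 317 for i = 0, 1, …:
  i=0: 247   i=1: 252   i=2: 234   i=3: 172
  i=4: 205   i=5: 213
Match at i=5, j=14: n = 5·18 + 14 = 104.

104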